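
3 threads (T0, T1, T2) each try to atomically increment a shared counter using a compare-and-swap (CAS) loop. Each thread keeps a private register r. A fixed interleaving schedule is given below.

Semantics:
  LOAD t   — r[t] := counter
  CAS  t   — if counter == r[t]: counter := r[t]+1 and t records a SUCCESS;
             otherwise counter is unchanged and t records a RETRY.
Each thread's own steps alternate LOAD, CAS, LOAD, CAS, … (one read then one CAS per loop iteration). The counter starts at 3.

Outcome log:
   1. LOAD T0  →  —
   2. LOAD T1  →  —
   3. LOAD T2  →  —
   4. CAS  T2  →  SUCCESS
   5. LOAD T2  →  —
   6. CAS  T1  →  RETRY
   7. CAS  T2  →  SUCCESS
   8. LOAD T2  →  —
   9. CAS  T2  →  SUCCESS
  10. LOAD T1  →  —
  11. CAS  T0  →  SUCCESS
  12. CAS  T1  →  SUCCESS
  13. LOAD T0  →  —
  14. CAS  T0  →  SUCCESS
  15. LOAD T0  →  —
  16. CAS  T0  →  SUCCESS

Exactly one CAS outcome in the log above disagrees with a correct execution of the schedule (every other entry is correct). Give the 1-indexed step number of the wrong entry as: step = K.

step = 11

Correct run:
step 1: T0 LOAD ⇒ load; ctr=3 reg=3
step 2: T1 LOAD ⇒ load; ctr=3 reg=3
step 3: T2 LOAD ⇒ load; ctr=3 reg=3
step 4: T2 CAS ⇒ ok; ctr=4 reg=3
step 5: T2 LOAD ⇒ load; ctr=4 reg=4
step 6: T1 CAS ⇒ retry; ctr=4 reg=3
step 7: T2 CAS ⇒ ok; ctr=5 reg=4
step 8: T2 LOAD ⇒ load; ctr=5 reg=5
step 9: T2 CAS ⇒ ok; ctr=6 reg=5
step 10: T1 LOAD ⇒ load; ctr=6 reg=6
step 11: T0 CAS ⇒ retry; ctr=6 reg=3
step 12: T1 CAS ⇒ ok; ctr=7 reg=6
step 13: T0 LOAD ⇒ load; ctr=7 reg=7
step 14: T0 CAS ⇒ ok; ctr=8 reg=7
step 15: T0 LOAD ⇒ load; ctr=8 reg=8
step 16: T0 CAS ⇒ ok; ctr=9 reg=8
Mismatch at 11.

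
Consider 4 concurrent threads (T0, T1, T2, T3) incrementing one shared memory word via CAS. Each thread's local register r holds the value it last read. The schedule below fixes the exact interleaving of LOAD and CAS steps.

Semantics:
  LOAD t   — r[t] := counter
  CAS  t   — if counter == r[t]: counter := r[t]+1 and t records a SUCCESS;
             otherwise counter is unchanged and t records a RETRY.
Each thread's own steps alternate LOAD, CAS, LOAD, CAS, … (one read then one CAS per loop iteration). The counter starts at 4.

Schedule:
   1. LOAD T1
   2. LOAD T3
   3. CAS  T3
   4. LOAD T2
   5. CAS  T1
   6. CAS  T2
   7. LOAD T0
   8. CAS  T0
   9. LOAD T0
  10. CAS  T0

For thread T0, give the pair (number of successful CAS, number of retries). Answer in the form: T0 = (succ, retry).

1. LOAD T1 → mem=4 r[T1]=4 [LOAD]
2. LOAD T3 → mem=4 r[T3]=4 [LOAD]
3. CAS T3 → mem=5 r[T3]=4 [OK]
4. LOAD T2 → mem=5 r[T2]=5 [LOAD]
5. CAS T1 → mem=5 r[T1]=4 [RETRY]
6. CAS T2 → mem=6 r[T2]=5 [OK]
7. LOAD T0 → mem=6 r[T0]=6 [LOAD]
8. CAS T0 → mem=7 r[T0]=6 [OK]
9. LOAD T0 → mem=7 r[T0]=7 [LOAD]
10. CAS T0 → mem=8 r[T0]=7 [OK]

T0 = (2, 0)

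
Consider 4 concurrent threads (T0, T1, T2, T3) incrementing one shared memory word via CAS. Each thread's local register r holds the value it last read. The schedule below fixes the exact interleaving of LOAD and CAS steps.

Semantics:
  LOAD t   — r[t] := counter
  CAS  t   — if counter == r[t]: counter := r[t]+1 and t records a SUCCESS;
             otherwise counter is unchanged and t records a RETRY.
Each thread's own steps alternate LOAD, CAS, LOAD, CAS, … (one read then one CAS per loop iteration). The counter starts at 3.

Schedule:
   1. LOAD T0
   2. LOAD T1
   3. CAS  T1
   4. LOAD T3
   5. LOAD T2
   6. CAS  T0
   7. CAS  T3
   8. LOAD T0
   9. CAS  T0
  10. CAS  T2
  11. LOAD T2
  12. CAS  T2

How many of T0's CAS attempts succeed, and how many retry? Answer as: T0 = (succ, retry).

   1) LOAD T0:  M=3  r_T0=3
   2) LOAD T1:  M=3  r_T1=3
   3) CAS  T1:  M=4  r_T1=3 ✓
   4) LOAD T3:  M=4  r_T3=4
   5) LOAD T2:  M=4  r_T2=4
   6) CAS  T0:  M=4  r_T0=3 ✗
   7) CAS  T3:  M=5  r_T3=4 ✓
   8) LOAD T0:  M=5  r_T0=5
   9) CAS  T0:  M=6  r_T0=5 ✓
  10) CAS  T2:  M=6  r_T2=4 ✗
  11) LOAD T2:  M=6  r_T2=6
  12) CAS  T2:  M=7  r_T2=6 ✓

T0 = (1, 1)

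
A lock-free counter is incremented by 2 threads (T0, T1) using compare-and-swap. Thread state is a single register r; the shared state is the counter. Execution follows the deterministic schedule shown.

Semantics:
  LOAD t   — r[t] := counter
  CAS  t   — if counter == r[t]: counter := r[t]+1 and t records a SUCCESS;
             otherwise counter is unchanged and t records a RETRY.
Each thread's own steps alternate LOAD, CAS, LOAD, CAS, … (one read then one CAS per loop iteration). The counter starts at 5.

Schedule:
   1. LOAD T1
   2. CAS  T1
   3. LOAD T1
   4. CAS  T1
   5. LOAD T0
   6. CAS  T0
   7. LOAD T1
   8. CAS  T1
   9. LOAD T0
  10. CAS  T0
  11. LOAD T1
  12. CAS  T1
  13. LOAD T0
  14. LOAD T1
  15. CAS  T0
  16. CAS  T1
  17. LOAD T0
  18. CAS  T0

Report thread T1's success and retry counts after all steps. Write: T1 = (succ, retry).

T1 = (4, 1)

#1 T1 reads 5
#2 T1 CAS(5→6) writes; counter now 6
#3 T1 reads 6
#4 T1 CAS(6→7) writes; counter now 7
#5 T0 reads 7
#6 T0 CAS(7→8) writes; counter now 8
#7 T1 reads 8
#8 T1 CAS(8→9) writes; counter now 9
#9 T0 reads 9
#10 T0 CAS(9→10) writes; counter now 10
#11 T1 reads 10
#12 T1 CAS(10→11) writes; counter now 11
#13 T0 reads 11
#14 T1 reads 11
#15 T0 CAS(11→12) writes; counter now 12
#16 T1 CAS(11→12) fails; counter now 12
#17 T0 reads 12
#18 T0 CAS(12→13) writes; counter now 13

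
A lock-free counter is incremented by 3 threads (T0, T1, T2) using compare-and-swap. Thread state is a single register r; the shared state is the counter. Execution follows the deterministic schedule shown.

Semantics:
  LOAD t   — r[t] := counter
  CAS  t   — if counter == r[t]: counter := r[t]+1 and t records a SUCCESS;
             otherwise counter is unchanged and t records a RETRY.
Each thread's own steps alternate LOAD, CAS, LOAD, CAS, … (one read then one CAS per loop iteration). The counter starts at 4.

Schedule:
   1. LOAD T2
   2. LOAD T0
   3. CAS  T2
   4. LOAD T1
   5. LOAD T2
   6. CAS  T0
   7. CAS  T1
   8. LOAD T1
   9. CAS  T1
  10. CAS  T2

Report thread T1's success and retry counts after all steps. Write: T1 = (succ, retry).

#1 T2 reads 4
#2 T0 reads 4
#3 T2 CAS(4→5) writes; counter now 5
#4 T1 reads 5
#5 T2 reads 5
#6 T0 CAS(4→5) fails; counter now 5
#7 T1 CAS(5→6) writes; counter now 6
#8 T1 reads 6
#9 T1 CAS(6→7) writes; counter now 7
#10 T2 CAS(5→6) fails; counter now 7

T1 = (2, 0)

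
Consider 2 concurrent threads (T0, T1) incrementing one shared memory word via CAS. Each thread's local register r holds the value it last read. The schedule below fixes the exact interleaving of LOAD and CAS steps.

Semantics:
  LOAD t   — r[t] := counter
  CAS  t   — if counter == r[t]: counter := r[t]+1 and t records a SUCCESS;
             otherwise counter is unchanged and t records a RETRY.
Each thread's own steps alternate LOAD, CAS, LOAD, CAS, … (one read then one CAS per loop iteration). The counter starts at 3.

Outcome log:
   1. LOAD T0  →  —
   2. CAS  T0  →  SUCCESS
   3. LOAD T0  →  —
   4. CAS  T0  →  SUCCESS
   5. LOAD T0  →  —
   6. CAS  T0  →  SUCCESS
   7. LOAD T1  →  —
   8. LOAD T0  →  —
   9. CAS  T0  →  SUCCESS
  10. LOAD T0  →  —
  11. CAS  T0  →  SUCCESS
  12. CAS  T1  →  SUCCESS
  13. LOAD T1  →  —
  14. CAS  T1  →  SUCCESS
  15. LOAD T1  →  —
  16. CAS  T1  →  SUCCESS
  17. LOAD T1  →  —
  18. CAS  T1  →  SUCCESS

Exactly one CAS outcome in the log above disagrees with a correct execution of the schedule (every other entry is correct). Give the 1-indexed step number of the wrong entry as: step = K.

step = 12

Correct run:
T0 LOAD — after: cnt=3, r=3 — load
T0 CAS — after: cnt=4, r=3 — ok
T0 LOAD — after: cnt=4, r=4 — load
T0 CAS — after: cnt=5, r=4 — ok
T0 LOAD — after: cnt=5, r=5 — load
T0 CAS — after: cnt=6, r=5 — ok
T1 LOAD — after: cnt=6, r=6 — load
T0 LOAD — after: cnt=6, r=6 — load
T0 CAS — after: cnt=7, r=6 — ok
T0 LOAD — after: cnt=7, r=7 — load
T0 CAS — after: cnt=8, r=7 — ok
T1 CAS — after: cnt=8, r=6 — retry
T1 LOAD — after: cnt=8, r=8 — load
T1 CAS — after: cnt=9, r=8 — ok
T1 LOAD — after: cnt=9, r=9 — load
T1 CAS — after: cnt=10, r=9 — ok
T1 LOAD — after: cnt=10, r=10 — load
T1 CAS — after: cnt=11, r=10 — ok
Flip is step 12.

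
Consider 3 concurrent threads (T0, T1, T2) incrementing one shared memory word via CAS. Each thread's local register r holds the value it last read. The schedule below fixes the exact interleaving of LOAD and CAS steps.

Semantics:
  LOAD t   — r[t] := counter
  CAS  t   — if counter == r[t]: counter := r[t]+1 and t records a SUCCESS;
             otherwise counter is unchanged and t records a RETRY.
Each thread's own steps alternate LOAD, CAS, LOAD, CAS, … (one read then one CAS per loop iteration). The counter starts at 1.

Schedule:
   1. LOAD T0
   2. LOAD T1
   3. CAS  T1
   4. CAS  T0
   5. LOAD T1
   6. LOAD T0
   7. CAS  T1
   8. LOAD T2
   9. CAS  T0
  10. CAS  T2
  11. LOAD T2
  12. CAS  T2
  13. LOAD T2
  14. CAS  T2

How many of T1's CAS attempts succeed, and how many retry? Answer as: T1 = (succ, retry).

T1 = (2, 0)

#1 T0 reads 1
#2 T1 reads 1
#3 T1 CAS(1→2) writes; counter now 2
#4 T0 CAS(1→2) fails; counter now 2
#5 T1 reads 2
#6 T0 reads 2
#7 T1 CAS(2→3) writes; counter now 3
#8 T2 reads 3
#9 T0 CAS(2→3) fails; counter now 3
#10 T2 CAS(3→4) writes; counter now 4
#11 T2 reads 4
#12 T2 CAS(4→5) writes; counter now 5
#13 T2 reads 5
#14 T2 CAS(5→6) writes; counter now 6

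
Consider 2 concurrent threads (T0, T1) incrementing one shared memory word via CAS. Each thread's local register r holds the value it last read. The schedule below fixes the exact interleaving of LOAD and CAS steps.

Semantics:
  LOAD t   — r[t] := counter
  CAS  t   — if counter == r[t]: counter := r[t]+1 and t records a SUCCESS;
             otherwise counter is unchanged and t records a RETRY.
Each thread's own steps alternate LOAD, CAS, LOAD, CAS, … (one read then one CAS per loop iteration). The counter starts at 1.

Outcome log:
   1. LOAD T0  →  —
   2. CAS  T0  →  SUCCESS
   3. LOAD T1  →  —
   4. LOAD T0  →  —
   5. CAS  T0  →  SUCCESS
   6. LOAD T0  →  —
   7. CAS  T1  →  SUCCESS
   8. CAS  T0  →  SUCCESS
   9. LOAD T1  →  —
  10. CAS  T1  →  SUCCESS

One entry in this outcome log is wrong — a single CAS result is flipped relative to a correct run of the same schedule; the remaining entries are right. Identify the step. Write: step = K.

Re-executing:
step 1: T0 LOAD ⇒ load; ctr=1 reg=1
step 2: T0 CAS ⇒ ok; ctr=2 reg=1
step 3: T1 LOAD ⇒ load; ctr=2 reg=2
step 4: T0 LOAD ⇒ load; ctr=2 reg=2
step 5: T0 CAS ⇒ ok; ctr=3 reg=2
step 6: T0 LOAD ⇒ load; ctr=3 reg=3
step 7: T1 CAS ⇒ retry; ctr=3 reg=2
step 8: T0 CAS ⇒ ok; ctr=4 reg=3
step 9: T1 LOAD ⇒ load; ctr=4 reg=4
step 10: T1 CAS ⇒ ok; ctr=5 reg=4
Mismatch at 7.

step = 7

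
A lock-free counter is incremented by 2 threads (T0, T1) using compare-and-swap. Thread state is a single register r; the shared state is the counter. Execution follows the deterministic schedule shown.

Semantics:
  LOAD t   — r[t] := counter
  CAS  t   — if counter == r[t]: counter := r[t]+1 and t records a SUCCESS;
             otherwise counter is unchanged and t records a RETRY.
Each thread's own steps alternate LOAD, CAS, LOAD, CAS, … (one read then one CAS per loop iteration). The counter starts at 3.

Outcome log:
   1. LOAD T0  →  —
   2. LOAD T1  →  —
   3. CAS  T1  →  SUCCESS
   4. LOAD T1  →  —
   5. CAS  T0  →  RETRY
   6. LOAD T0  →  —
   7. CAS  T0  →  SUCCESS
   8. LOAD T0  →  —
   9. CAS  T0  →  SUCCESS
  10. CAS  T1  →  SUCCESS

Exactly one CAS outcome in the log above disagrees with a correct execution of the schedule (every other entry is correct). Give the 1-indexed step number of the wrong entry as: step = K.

Correct run:
T0 LOAD — after: cnt=3, r=3 — load
T1 LOAD — after: cnt=3, r=3 — load
T1 CAS — after: cnt=4, r=3 — ok
T1 LOAD — after: cnt=4, r=4 — load
T0 CAS — after: cnt=4, r=3 — retry
T0 LOAD — after: cnt=4, r=4 — load
T0 CAS — after: cnt=5, r=4 — ok
T0 LOAD — after: cnt=5, r=5 — load
T0 CAS — after: cnt=6, r=5 — ok
T1 CAS — after: cnt=6, r=4 — retry
Log disagrees first at step 10.

step = 10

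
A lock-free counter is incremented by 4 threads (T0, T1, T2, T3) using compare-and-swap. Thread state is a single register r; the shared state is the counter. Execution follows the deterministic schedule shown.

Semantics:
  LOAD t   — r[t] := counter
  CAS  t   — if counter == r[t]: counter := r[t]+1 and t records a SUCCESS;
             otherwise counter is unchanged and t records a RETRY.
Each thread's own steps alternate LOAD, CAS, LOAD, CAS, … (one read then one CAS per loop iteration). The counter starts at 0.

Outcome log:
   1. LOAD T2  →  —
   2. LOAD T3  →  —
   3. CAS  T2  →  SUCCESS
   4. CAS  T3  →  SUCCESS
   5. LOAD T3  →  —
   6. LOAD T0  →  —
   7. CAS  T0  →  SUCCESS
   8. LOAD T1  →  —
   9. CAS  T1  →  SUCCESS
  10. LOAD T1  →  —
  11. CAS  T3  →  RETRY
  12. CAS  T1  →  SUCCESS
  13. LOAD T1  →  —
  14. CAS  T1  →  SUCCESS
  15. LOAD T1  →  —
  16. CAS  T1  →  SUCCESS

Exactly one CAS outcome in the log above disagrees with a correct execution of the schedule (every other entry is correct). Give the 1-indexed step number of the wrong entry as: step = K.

Correct run:
1. LOAD T2 → mem=0 r[T2]=0 [LOAD]
2. LOAD T3 → mem=0 r[T3]=0 [LOAD]
3. CAS T2 → mem=1 r[T2]=0 [OK]
4. CAS T3 → mem=1 r[T3]=0 [RETRY]
5. LOAD T3 → mem=1 r[T3]=1 [LOAD]
6. LOAD T0 → mem=1 r[T0]=1 [LOAD]
7. CAS T0 → mem=2 r[T0]=1 [OK]
8. LOAD T1 → mem=2 r[T1]=2 [LOAD]
9. CAS T1 → mem=3 r[T1]=2 [OK]
10. LOAD T1 → mem=3 r[T1]=3 [LOAD]
11. CAS T3 → mem=3 r[T3]=1 [RETRY]
12. CAS T1 → mem=4 r[T1]=3 [OK]
13. LOAD T1 → mem=4 r[T1]=4 [LOAD]
14. CAS T1 → mem=5 r[T1]=4 [OK]
15. LOAD T1 → mem=5 r[T1]=5 [LOAD]
16. CAS T1 → mem=6 r[T1]=5 [OK]
Log disagrees first at step 4.

step = 4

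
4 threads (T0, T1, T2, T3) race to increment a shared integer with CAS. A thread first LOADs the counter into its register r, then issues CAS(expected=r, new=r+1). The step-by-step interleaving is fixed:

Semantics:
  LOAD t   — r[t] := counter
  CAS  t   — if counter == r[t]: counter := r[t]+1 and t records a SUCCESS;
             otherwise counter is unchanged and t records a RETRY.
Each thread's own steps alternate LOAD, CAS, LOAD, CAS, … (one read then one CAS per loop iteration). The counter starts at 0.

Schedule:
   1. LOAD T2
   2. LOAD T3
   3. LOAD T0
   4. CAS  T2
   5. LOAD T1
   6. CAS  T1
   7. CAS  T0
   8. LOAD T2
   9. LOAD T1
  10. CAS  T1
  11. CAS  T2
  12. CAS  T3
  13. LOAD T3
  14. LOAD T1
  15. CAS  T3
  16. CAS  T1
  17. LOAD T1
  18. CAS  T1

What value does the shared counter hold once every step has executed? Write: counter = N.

counter = 5

   1) LOAD T2:  M=0  r_T2=0
   2) LOAD T3:  M=0  r_T3=0
   3) LOAD T0:  M=0  r_T0=0
   4) CAS  T2:  M=1  r_T2=0 ✓
   5) LOAD T1:  M=1  r_T1=1
   6) CAS  T1:  M=2  r_T1=1 ✓
   7) CAS  T0:  M=2  r_T0=0 ✗
   8) LOAD T2:  M=2  r_T2=2
   9) LOAD T1:  M=2  r_T1=2
  10) CAS  T1:  M=3  r_T1=2 ✓
  11) CAS  T2:  M=3  r_T2=2 ✗
  12) CAS  T3:  M=3  r_T3=0 ✗
  13) LOAD T3:  M=3  r_T3=3
  14) LOAD T1:  M=3  r_T1=3
  15) CAS  T3:  M=4  r_T3=3 ✓
  16) CAS  T1:  M=4  r_T1=3 ✗
  17) LOAD T1:  M=4  r_T1=4
  18) CAS  T1:  M=5  r_T1=4 ✓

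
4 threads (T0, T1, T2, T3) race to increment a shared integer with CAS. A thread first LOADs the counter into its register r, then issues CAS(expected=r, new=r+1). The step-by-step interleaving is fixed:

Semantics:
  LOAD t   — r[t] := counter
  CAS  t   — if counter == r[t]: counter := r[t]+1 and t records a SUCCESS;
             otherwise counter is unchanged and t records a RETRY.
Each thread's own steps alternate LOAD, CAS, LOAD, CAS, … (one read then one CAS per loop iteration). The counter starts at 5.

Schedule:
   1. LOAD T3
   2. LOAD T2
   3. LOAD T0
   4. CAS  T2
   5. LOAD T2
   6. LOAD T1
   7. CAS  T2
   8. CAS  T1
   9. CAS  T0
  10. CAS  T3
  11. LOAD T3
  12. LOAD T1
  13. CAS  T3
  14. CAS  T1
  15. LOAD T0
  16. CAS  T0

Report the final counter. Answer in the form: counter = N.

step 1: T3 LOAD ⇒ load; ctr=5 reg=5
step 2: T2 LOAD ⇒ load; ctr=5 reg=5
step 3: T0 LOAD ⇒ load; ctr=5 reg=5
step 4: T2 CAS ⇒ ok; ctr=6 reg=5
step 5: T2 LOAD ⇒ load; ctr=6 reg=6
step 6: T1 LOAD ⇒ load; ctr=6 reg=6
step 7: T2 CAS ⇒ ok; ctr=7 reg=6
step 8: T1 CAS ⇒ retry; ctr=7 reg=6
step 9: T0 CAS ⇒ retry; ctr=7 reg=5
step 10: T3 CAS ⇒ retry; ctr=7 reg=5
step 11: T3 LOAD ⇒ load; ctr=7 reg=7
step 12: T1 LOAD ⇒ load; ctr=7 reg=7
step 13: T3 CAS ⇒ ok; ctr=8 reg=7
step 14: T1 CAS ⇒ retry; ctr=8 reg=7
step 15: T0 LOAD ⇒ load; ctr=8 reg=8
step 16: T0 CAS ⇒ ok; ctr=9 reg=8

counter = 9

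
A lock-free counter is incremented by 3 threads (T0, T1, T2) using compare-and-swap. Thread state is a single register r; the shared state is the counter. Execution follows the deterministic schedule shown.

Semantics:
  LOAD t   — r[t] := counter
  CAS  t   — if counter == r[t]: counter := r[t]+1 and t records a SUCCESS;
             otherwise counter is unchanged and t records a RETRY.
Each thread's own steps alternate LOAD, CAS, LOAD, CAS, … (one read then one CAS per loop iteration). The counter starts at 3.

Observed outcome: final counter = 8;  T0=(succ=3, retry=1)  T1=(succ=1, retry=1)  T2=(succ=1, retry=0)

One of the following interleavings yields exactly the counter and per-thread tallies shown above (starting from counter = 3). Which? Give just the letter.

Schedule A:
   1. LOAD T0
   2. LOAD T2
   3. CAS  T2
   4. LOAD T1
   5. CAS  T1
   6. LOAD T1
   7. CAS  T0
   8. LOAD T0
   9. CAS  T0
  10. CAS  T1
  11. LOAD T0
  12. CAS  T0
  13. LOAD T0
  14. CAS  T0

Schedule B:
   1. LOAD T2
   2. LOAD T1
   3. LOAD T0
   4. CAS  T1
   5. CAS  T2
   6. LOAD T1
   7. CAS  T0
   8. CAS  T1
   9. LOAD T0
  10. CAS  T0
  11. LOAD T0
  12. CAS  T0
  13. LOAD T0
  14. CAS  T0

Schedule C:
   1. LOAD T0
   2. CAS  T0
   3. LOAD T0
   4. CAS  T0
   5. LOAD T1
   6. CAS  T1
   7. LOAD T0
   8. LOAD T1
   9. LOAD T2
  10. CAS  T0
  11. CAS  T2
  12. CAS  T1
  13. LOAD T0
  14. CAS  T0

A

Run A:
#1 T0 reads 3
#2 T2 reads 3
#3 T2 CAS(3→4) writes; counter now 4
#4 T1 reads 4
#5 T1 CAS(4→5) writes; counter now 5
#6 T1 reads 5
#7 T0 CAS(3→4) fails; counter now 5
#8 T0 reads 5
#9 T0 CAS(5→6) writes; counter now 6
#10 T1 CAS(5→6) fails; counter now 6
#11 T0 reads 6
#12 T0 CAS(6→7) writes; counter now 7
#13 T0 reads 7
#14 T0 CAS(7→8) writes; counter now 8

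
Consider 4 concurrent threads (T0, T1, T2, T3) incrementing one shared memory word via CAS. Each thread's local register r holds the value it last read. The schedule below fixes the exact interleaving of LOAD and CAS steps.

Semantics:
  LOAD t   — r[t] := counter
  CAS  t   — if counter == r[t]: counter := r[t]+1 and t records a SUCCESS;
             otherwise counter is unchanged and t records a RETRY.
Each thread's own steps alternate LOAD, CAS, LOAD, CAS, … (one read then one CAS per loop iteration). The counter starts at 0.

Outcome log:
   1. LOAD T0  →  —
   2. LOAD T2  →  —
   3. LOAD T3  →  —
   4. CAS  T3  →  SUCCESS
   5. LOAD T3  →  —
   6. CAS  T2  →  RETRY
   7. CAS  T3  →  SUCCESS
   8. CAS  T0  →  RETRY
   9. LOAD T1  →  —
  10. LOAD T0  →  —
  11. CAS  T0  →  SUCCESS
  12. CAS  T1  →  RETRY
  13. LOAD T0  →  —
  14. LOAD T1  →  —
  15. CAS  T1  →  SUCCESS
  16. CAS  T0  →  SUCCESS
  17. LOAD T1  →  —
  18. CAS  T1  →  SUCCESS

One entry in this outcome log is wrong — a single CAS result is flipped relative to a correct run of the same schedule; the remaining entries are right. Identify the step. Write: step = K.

Re-executing:
[1] T0.load  rd  (counter 0, T0.r 0)
[2] T2.load  rd  (counter 0, T2.r 0)
[3] T3.load  rd  (counter 0, T3.r 0)
[4] T3.cas  hit  (counter 1, T3.r 0)
[5] T3.load  rd  (counter 1, T3.r 1)
[6] T2.cas  miss  (counter 1, T2.r 0)
[7] T3.cas  hit  (counter 2, T3.r 1)
[8] T0.cas  miss  (counter 2, T0.r 0)
[9] T1.load  rd  (counter 2, T1.r 2)
[10] T0.load  rd  (counter 2, T0.r 2)
[11] T0.cas  hit  (counter 3, T0.r 2)
[12] T1.cas  miss  (counter 3, T1.r 2)
[13] T0.load  rd  (counter 3, T0.r 3)
[14] T1.load  rd  (counter 3, T1.r 3)
[15] T1.cas  hit  (counter 4, T1.r 3)
[16] T0.cas  miss  (counter 4, T0.r 3)
[17] T1.load  rd  (counter 4, T1.r 4)
[18] T1.cas  hit  (counter 5, T1.r 4)
Mismatch at 16.

step = 16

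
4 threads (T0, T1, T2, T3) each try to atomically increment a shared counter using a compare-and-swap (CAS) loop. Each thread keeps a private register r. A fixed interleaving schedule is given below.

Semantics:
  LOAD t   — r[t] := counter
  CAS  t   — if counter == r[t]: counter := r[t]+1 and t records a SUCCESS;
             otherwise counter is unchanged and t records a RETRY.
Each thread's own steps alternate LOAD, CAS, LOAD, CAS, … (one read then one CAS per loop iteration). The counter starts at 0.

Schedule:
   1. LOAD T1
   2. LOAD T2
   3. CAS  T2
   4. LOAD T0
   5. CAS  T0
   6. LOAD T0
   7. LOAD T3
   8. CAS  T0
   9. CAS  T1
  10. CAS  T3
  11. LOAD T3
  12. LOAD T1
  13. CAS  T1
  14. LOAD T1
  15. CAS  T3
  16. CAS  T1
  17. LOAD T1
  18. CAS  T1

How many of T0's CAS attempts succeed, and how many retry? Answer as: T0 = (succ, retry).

T0 = (2, 0)

[1] T1.load  rd  (counter 0, T1.r 0)
[2] T2.load  rd  (counter 0, T2.r 0)
[3] T2.cas  hit  (counter 1, T2.r 0)
[4] T0.load  rd  (counter 1, T0.r 1)
[5] T0.cas  hit  (counter 2, T0.r 1)
[6] T0.load  rd  (counter 2, T0.r 2)
[7] T3.load  rd  (counter 2, T3.r 2)
[8] T0.cas  hit  (counter 3, T0.r 2)
[9] T1.cas  miss  (counter 3, T1.r 0)
[10] T3.cas  miss  (counter 3, T3.r 2)
[11] T3.load  rd  (counter 3, T3.r 3)
[12] T1.load  rd  (counter 3, T1.r 3)
[13] T1.cas  hit  (counter 4, T1.r 3)
[14] T1.load  rd  (counter 4, T1.r 4)
[15] T3.cas  miss  (counter 4, T3.r 3)
[16] T1.cas  hit  (counter 5, T1.r 4)
[17] T1.load  rd  (counter 5, T1.r 5)
[18] T1.cas  hit  (counter 6, T1.r 5)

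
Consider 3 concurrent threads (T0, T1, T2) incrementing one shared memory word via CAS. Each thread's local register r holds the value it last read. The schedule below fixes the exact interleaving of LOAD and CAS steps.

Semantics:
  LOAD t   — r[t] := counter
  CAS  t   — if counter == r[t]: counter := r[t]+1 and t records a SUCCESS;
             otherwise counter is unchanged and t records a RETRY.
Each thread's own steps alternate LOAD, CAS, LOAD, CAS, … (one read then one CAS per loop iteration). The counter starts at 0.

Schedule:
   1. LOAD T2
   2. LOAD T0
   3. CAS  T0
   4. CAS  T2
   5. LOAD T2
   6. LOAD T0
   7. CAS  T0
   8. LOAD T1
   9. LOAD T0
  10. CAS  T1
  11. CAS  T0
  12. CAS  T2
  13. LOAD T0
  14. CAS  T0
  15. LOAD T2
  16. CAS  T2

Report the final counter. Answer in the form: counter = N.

[1] T2.load  rd  (counter 0, T2.r 0)
[2] T0.load  rd  (counter 0, T0.r 0)
[3] T0.cas  hit  (counter 1, T0.r 0)
[4] T2.cas  miss  (counter 1, T2.r 0)
[5] T2.load  rd  (counter 1, T2.r 1)
[6] T0.load  rd  (counter 1, T0.r 1)
[7] T0.cas  hit  (counter 2, T0.r 1)
[8] T1.load  rd  (counter 2, T1.r 2)
[9] T0.load  rd  (counter 2, T0.r 2)
[10] T1.cas  hit  (counter 3, T1.r 2)
[11] T0.cas  miss  (counter 3, T0.r 2)
[12] T2.cas  miss  (counter 3, T2.r 1)
[13] T0.load  rd  (counter 3, T0.r 3)
[14] T0.cas  hit  (counter 4, T0.r 3)
[15] T2.load  rd  (counter 4, T2.r 4)
[16] T2.cas  hit  (counter 5, T2.r 4)

counter = 5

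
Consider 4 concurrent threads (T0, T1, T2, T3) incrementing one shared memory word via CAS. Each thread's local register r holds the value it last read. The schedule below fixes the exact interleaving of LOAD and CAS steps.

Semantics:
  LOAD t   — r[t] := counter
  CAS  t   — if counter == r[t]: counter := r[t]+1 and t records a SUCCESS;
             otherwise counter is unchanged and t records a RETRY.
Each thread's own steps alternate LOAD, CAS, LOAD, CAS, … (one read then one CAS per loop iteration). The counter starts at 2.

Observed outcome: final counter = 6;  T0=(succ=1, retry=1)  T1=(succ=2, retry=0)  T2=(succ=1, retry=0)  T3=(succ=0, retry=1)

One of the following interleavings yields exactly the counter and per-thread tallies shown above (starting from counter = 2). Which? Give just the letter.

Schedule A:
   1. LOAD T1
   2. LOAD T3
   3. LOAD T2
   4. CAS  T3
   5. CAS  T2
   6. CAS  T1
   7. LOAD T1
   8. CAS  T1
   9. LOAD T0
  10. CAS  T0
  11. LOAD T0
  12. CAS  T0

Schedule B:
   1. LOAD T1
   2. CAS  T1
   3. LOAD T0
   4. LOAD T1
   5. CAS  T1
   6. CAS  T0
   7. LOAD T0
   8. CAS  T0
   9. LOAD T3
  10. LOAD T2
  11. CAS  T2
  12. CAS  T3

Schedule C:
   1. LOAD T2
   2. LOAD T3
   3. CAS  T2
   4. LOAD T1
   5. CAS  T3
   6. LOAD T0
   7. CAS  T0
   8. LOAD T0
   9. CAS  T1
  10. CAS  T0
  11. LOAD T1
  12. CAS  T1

Simulating candidate B:
#1 T1 reads 2
#2 T1 CAS(2→3) writes; counter now 3
#3 T0 reads 3
#4 T1 reads 3
#5 T1 CAS(3→4) writes; counter now 4
#6 T0 CAS(3→4) fails; counter now 4
#7 T0 reads 4
#8 T0 CAS(4→5) writes; counter now 5
#9 T3 reads 5
#10 T2 reads 5
#11 T2 CAS(5→6) writes; counter now 6
#12 T3 CAS(5→6) fails; counter now 6

B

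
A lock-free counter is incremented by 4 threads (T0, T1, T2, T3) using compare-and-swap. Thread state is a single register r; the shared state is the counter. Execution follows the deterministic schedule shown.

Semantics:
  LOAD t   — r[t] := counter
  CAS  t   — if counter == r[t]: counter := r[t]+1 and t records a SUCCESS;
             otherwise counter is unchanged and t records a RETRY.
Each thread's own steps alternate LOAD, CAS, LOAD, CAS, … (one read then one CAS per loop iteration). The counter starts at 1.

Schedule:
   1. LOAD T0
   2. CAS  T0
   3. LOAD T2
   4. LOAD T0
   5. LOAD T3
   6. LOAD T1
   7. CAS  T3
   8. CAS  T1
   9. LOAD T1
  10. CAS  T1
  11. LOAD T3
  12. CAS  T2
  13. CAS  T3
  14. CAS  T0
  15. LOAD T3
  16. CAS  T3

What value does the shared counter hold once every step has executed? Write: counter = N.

1. LOAD T0 → mem=1 r[T0]=1 [LOAD]
2. CAS T0 → mem=2 r[T0]=1 [OK]
3. LOAD T2 → mem=2 r[T2]=2 [LOAD]
4. LOAD T0 → mem=2 r[T0]=2 [LOAD]
5. LOAD T3 → mem=2 r[T3]=2 [LOAD]
6. LOAD T1 → mem=2 r[T1]=2 [LOAD]
7. CAS T3 → mem=3 r[T3]=2 [OK]
8. CAS T1 → mem=3 r[T1]=2 [RETRY]
9. LOAD T1 → mem=3 r[T1]=3 [LOAD]
10. CAS T1 → mem=4 r[T1]=3 [OK]
11. LOAD T3 → mem=4 r[T3]=4 [LOAD]
12. CAS T2 → mem=4 r[T2]=2 [RETRY]
13. CAS T3 → mem=5 r[T3]=4 [OK]
14. CAS T0 → mem=5 r[T0]=2 [RETRY]
15. LOAD T3 → mem=5 r[T3]=5 [LOAD]
16. CAS T3 → mem=6 r[T3]=5 [OK]

counter = 6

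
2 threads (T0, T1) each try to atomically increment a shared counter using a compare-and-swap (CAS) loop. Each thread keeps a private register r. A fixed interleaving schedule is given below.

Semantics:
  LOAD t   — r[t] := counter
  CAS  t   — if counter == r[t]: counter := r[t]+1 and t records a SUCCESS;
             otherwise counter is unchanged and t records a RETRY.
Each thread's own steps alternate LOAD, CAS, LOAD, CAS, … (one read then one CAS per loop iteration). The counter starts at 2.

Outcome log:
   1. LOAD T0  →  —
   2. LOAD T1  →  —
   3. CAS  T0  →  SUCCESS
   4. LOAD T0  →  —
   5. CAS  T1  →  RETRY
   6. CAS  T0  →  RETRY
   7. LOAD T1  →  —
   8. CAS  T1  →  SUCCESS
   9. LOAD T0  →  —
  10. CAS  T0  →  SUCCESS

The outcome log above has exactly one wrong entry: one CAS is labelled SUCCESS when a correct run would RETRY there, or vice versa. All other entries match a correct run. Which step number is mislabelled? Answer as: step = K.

step = 6

Reference trace:
step 1: T0 LOAD ⇒ load; ctr=2 reg=2
step 2: T1 LOAD ⇒ load; ctr=2 reg=2
step 3: T0 CAS ⇒ ok; ctr=3 reg=2
step 4: T0 LOAD ⇒ load; ctr=3 reg=3
step 5: T1 CAS ⇒ retry; ctr=3 reg=2
step 6: T0 CAS ⇒ ok; ctr=4 reg=3
step 7: T1 LOAD ⇒ load; ctr=4 reg=4
step 8: T1 CAS ⇒ ok; ctr=5 reg=4
step 9: T0 LOAD ⇒ load; ctr=5 reg=5
step 10: T0 CAS ⇒ ok; ctr=6 reg=5
Mismatch at 6.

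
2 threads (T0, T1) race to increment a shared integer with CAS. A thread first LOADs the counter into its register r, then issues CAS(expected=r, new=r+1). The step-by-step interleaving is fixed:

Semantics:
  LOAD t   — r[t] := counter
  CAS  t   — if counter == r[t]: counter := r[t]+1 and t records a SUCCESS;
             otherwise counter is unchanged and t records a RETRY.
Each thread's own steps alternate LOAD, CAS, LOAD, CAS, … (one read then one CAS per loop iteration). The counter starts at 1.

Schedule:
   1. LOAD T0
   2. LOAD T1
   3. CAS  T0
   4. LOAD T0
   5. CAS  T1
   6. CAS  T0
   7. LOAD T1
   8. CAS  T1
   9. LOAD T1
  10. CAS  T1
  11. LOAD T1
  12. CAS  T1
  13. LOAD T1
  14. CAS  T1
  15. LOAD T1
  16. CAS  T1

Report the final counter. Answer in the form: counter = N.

counter = 8

#1 T0 reads 1
#2 T1 reads 1
#3 T0 CAS(1→2) writes; counter now 2
#4 T0 reads 2
#5 T1 CAS(1→2) fails; counter now 2
#6 T0 CAS(2→3) writes; counter now 3
#7 T1 reads 3
#8 T1 CAS(3→4) writes; counter now 4
#9 T1 reads 4
#10 T1 CAS(4→5) writes; counter now 5
#11 T1 reads 5
#12 T1 CAS(5→6) writes; counter now 6
#13 T1 reads 6
#14 T1 CAS(6→7) writes; counter now 7
#15 T1 reads 7
#16 T1 CAS(7→8) writes; counter now 8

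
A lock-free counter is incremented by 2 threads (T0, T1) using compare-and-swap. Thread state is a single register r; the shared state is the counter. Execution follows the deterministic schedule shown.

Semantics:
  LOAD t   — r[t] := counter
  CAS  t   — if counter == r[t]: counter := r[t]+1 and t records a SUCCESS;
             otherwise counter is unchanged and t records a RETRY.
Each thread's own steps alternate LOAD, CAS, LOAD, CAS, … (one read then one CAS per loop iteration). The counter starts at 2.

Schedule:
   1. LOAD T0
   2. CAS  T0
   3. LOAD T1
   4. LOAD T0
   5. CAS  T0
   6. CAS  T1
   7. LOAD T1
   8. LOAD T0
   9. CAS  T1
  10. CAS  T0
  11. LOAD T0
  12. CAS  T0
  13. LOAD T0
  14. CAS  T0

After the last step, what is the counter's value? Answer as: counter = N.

step 1: T0 LOAD ⇒ load; ctr=2 reg=2
step 2: T0 CAS ⇒ ok; ctr=3 reg=2
step 3: T1 LOAD ⇒ load; ctr=3 reg=3
step 4: T0 LOAD ⇒ load; ctr=3 reg=3
step 5: T0 CAS ⇒ ok; ctr=4 reg=3
step 6: T1 CAS ⇒ retry; ctr=4 reg=3
step 7: T1 LOAD ⇒ load; ctr=4 reg=4
step 8: T0 LOAD ⇒ load; ctr=4 reg=4
step 9: T1 CAS ⇒ ok; ctr=5 reg=4
step 10: T0 CAS ⇒ retry; ctr=5 reg=4
step 11: T0 LOAD ⇒ load; ctr=5 reg=5
step 12: T0 CAS ⇒ ok; ctr=6 reg=5
step 13: T0 LOAD ⇒ load; ctr=6 reg=6
step 14: T0 CAS ⇒ ok; ctr=7 reg=6

counter = 7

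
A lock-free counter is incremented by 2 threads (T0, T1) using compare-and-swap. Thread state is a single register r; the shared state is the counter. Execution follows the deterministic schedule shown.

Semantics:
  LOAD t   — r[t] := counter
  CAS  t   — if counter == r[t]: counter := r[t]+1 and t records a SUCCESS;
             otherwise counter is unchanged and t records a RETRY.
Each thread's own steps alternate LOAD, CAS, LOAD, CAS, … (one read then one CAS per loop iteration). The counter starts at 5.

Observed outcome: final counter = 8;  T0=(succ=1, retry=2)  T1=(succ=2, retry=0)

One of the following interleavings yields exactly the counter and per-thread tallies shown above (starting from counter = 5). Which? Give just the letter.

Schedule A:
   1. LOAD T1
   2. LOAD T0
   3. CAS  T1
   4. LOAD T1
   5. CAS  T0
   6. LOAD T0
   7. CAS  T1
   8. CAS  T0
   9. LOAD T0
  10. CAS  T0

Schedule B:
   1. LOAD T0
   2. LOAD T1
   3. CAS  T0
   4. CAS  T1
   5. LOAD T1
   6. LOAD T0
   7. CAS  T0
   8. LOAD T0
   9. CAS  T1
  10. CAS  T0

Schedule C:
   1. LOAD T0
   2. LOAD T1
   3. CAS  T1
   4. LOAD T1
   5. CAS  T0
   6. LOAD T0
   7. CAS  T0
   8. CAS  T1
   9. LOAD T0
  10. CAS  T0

Run A:
step 1: T1 LOAD ⇒ load; ctr=5 reg=5
step 2: T0 LOAD ⇒ load; ctr=5 reg=5
step 3: T1 CAS ⇒ ok; ctr=6 reg=5
step 4: T1 LOAD ⇒ load; ctr=6 reg=6
step 5: T0 CAS ⇒ retry; ctr=6 reg=5
step 6: T0 LOAD ⇒ load; ctr=6 reg=6
step 7: T1 CAS ⇒ ok; ctr=7 reg=6
step 8: T0 CAS ⇒ retry; ctr=7 reg=6
step 9: T0 LOAD ⇒ load; ctr=7 reg=7
step 10: T0 CAS ⇒ ok; ctr=8 reg=7

A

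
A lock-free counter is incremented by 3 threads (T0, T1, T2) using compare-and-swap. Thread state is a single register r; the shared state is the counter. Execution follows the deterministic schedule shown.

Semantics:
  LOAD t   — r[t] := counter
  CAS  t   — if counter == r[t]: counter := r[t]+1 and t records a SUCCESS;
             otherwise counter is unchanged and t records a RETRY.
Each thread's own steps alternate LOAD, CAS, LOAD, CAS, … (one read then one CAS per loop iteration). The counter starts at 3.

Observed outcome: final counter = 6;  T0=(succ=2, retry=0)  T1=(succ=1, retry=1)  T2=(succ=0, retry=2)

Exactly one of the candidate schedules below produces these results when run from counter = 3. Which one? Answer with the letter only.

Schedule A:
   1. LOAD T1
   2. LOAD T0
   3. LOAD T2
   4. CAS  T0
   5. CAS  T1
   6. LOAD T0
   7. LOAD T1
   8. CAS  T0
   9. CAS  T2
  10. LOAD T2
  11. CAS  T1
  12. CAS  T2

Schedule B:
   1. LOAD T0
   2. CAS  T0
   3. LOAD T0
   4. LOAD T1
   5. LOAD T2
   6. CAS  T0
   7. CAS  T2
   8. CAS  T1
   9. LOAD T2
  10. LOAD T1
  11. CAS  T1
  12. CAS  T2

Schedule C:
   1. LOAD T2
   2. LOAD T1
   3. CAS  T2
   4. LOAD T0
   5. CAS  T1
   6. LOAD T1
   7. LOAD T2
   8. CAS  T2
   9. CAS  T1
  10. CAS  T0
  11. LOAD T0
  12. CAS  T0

Simulating candidate B:
   1) LOAD T0:  M=3  r_T0=3
   2) CAS  T0:  M=4  r_T0=3 ✓
   3) LOAD T0:  M=4  r_T0=4
   4) LOAD T1:  M=4  r_T1=4
   5) LOAD T2:  M=4  r_T2=4
   6) CAS  T0:  M=5  r_T0=4 ✓
   7) CAS  T2:  M=5  r_T2=4 ✗
   8) CAS  T1:  M=5  r_T1=4 ✗
   9) LOAD T2:  M=5  r_T2=5
  10) LOAD T1:  M=5  r_T1=5
  11) CAS  T1:  M=6  r_T1=5 ✓
  12) CAS  T2:  M=6  r_T2=5 ✗

B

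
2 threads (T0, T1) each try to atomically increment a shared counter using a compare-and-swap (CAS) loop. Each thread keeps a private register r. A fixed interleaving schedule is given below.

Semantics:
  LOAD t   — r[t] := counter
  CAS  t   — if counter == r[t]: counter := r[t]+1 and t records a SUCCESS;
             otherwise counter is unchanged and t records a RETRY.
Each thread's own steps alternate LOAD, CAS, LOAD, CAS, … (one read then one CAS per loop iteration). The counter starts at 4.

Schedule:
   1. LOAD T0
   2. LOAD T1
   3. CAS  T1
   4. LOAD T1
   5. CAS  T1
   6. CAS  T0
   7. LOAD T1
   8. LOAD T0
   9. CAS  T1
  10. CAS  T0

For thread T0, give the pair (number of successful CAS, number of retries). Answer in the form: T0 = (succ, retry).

[1] T0.load  rd  (counter 4, T0.r 4)
[2] T1.load  rd  (counter 4, T1.r 4)
[3] T1.cas  hit  (counter 5, T1.r 4)
[4] T1.load  rd  (counter 5, T1.r 5)
[5] T1.cas  hit  (counter 6, T1.r 5)
[6] T0.cas  miss  (counter 6, T0.r 4)
[7] T1.load  rd  (counter 6, T1.r 6)
[8] T0.load  rd  (counter 6, T0.r 6)
[9] T1.cas  hit  (counter 7, T1.r 6)
[10] T0.cas  miss  (counter 7, T0.r 6)

T0 = (0, 2)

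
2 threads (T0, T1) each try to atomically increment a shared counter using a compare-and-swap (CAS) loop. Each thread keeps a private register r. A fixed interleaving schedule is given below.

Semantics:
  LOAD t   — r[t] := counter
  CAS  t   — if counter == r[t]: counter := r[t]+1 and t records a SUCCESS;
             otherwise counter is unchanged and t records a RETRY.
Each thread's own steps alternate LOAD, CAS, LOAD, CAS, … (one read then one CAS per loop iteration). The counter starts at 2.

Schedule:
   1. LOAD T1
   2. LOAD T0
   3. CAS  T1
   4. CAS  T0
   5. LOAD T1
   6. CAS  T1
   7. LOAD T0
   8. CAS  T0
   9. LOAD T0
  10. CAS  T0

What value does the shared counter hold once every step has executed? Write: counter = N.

counter = 6

[1] T1.load  rd  (counter 2, T1.r 2)
[2] T0.load  rd  (counter 2, T0.r 2)
[3] T1.cas  hit  (counter 3, T1.r 2)
[4] T0.cas  miss  (counter 3, T0.r 2)
[5] T1.load  rd  (counter 3, T1.r 3)
[6] T1.cas  hit  (counter 4, T1.r 3)
[7] T0.load  rd  (counter 4, T0.r 4)
[8] T0.cas  hit  (counter 5, T0.r 4)
[9] T0.load  rd  (counter 5, T0.r 5)
[10] T0.cas  hit  (counter 6, T0.r 5)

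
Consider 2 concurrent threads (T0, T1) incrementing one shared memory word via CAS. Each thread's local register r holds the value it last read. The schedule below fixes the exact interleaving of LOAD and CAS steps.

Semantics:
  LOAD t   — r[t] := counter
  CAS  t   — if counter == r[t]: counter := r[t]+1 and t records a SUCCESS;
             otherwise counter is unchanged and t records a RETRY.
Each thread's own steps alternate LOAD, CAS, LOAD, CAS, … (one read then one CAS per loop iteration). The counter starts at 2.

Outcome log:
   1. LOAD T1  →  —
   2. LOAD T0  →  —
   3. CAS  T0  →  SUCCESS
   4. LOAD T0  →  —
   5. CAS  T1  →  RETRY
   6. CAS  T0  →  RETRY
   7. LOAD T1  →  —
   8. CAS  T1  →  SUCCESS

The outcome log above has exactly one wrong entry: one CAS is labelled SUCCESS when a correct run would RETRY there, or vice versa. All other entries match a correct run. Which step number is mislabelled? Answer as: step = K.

step = 6

Correct run:
step 1: T1 LOAD ⇒ load; ctr=2 reg=2
step 2: T0 LOAD ⇒ load; ctr=2 reg=2
step 3: T0 CAS ⇒ ok; ctr=3 reg=2
step 4: T0 LOAD ⇒ load; ctr=3 reg=3
step 5: T1 CAS ⇒ retry; ctr=3 reg=2
step 6: T0 CAS ⇒ ok; ctr=4 reg=3
step 7: T1 LOAD ⇒ load; ctr=4 reg=4
step 8: T1 CAS ⇒ ok; ctr=5 reg=4
Mismatch at 6.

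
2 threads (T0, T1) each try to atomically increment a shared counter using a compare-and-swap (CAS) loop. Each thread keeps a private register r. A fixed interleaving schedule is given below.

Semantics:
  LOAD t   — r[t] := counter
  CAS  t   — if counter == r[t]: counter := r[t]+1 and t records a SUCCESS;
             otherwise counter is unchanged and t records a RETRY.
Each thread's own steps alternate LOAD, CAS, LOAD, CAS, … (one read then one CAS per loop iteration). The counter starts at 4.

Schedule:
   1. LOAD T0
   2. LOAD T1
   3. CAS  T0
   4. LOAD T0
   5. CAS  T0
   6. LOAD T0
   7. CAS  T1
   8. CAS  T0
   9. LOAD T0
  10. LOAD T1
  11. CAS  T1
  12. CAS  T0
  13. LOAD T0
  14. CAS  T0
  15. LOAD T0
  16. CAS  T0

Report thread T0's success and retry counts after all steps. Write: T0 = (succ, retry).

T0 = (5, 1)

T0 LOAD — after: cnt=4, r=4 — load
T1 LOAD — after: cnt=4, r=4 — load
T0 CAS — after: cnt=5, r=4 — ok
T0 LOAD — after: cnt=5, r=5 — load
T0 CAS — after: cnt=6, r=5 — ok
T0 LOAD — after: cnt=6, r=6 — load
T1 CAS — after: cnt=6, r=4 — retry
T0 CAS — after: cnt=7, r=6 — ok
T0 LOAD — after: cnt=7, r=7 — load
T1 LOAD — after: cnt=7, r=7 — load
T1 CAS — after: cnt=8, r=7 — ok
T0 CAS — after: cnt=8, r=7 — retry
T0 LOAD — after: cnt=8, r=8 — load
T0 CAS — after: cnt=9, r=8 — ok
T0 LOAD — after: cnt=9, r=9 — load
T0 CAS — after: cnt=10, r=9 — ok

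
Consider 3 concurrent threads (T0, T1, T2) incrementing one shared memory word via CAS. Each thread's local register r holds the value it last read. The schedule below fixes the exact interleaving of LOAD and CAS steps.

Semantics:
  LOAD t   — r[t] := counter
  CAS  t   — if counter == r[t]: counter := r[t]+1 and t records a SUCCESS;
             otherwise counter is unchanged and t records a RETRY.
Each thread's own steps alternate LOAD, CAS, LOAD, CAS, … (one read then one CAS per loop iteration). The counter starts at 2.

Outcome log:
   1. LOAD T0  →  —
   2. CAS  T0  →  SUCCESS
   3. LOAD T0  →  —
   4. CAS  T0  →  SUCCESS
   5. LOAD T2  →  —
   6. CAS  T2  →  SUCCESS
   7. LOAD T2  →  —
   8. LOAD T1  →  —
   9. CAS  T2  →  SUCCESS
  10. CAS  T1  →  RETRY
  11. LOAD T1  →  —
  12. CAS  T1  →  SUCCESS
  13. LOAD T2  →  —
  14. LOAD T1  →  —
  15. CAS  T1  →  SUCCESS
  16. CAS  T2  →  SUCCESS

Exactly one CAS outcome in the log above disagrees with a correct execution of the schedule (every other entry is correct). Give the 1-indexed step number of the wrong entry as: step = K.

step = 16

Correct run:
[1] T0.load  rd  (counter 2, T0.r 2)
[2] T0.cas  hit  (counter 3, T0.r 2)
[3] T0.load  rd  (counter 3, T0.r 3)
[4] T0.cas  hit  (counter 4, T0.r 3)
[5] T2.load  rd  (counter 4, T2.r 4)
[6] T2.cas  hit  (counter 5, T2.r 4)
[7] T2.load  rd  (counter 5, T2.r 5)
[8] T1.load  rd  (counter 5, T1.r 5)
[9] T2.cas  hit  (counter 6, T2.r 5)
[10] T1.cas  miss  (counter 6, T1.r 5)
[11] T1.load  rd  (counter 6, T1.r 6)
[12] T1.cas  hit  (counter 7, T1.r 6)
[13] T2.load  rd  (counter 7, T2.r 7)
[14] T1.load  rd  (counter 7, T1.r 7)
[15] T1.cas  hit  (counter 8, T1.r 7)
[16] T2.cas  miss  (counter 8, T2.r 7)
Mismatch at 16.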